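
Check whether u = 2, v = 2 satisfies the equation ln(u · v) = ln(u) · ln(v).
Fails

Substituting u = 2, v = 2:

LHS = ln(2 · 2) = ln(4) ≈ 1.386
RHS = ln(2) · ln(2) = ln(2)² ≈ 0.4805

LHS ≠ RHS, so the equation does not hold at this point.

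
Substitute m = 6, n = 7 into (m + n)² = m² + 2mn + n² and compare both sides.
LHS = (6 + 7)² = 169
RHS = 6² + 2·6·7 + 7² = 169

LHS = RHS: the two sides agree.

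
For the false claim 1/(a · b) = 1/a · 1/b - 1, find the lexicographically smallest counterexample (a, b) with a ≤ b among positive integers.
(a, b) = (1, 1)

Substituting (1, 1) into the claim:
LHS = 1/(1 · 1) = 1
RHS = 1/1 · 1/1 - 1 = 0

Since LHS ≠ RHS, this pair disproves the claim, and no lexicographically smaller pair (a ≤ b, positive integers) does.

For instance (3, 4) is also a counterexample (LHS = 1/12, RHS = -11/12), but it's lexicographically larger.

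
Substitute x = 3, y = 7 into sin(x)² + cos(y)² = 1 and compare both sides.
LHS = sin(3)² + cos(7)² ≈ 0.5883
RHS = 1

LHS ≠ RHS (they differ by about 0.4117), so the equation does not hold here.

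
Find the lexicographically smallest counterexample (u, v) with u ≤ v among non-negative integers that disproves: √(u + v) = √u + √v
(u, v) = (1, 1)

At (0, 5): both sides equal √(5) ≈ 2.236, so it holds there.

Substituting (1, 1) into the claim:
LHS = √(1 + 1) = √(2) ≈ 1.414
RHS = √1 + √1 = 2

Since LHS ≠ RHS, this pair disproves the claim, and no lexicographically smaller pair (u ≤ v, non-negative integers) does.

For instance (1, 2) is also a counterexample (LHS = √(3) ≈ 1.732, RHS = 1 + √(2) ≈ 2.414), but it's lexicographically larger.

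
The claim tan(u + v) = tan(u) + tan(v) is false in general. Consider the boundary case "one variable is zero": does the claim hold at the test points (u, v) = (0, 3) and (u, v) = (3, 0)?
Yes, holds at both test points

At (0, 3): LHS = tan(3) ≈ -0.1425, RHS = tan(3) ≈ -0.1425 → equal
At (3, 0): LHS = tan(3) ≈ -0.1425, RHS = tan(3) ≈ -0.1425 → equal

So the claim does hold at both of these boundary points, even though it is not an identity.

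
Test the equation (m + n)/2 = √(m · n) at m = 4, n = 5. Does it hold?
Fails

Substituting m = 4, n = 5:

LHS = (4 + 5)/2 = 9/2
RHS = √(4 · 5) = 2·√(5) ≈ 4.472

LHS ≠ RHS, so the equation does not hold at this point.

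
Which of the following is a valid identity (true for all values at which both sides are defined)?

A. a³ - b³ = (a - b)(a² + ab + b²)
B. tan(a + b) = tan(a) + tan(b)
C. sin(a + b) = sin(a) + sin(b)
A: holds — e.g. at (3, 4), both sides equal -37.
B: fails at (1, 5) — LHS = tan(6) ≈ -0.291, RHS = tan(5) + tan(1) ≈ -1.823.
C: fails at (1, 3) — LHS = sin(4) ≈ -0.7568, RHS = sin(3) + sin(1) ≈ 0.9826.

Answer: A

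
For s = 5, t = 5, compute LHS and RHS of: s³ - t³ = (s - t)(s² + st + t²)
LHS = 5³ - 5³ = 0
RHS = (5 - 5)(5² + 5·5 + 5²) = 0

LHS = RHS: the two sides agree.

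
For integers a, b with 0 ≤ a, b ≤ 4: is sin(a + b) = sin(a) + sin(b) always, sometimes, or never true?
It holds at (a, b) = (0, 3) (both sides equal sin(3) ≈ 0.1411), but fails at (a, b) = (4, 4) (LHS = sin(8) ≈ 0.9894, RHS = 2·sin(4) ≈ -1.514).

Answer: Sometimes true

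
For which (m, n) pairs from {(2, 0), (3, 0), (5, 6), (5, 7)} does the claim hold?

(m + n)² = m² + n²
Testing each pair:
(2, 0): LHS = 4, RHS = 4 → holds
(3, 0): LHS = 9, RHS = 9 → holds
(5, 6): LHS = 121, RHS = 61 → fails
(5, 7): LHS = 144, RHS = 74 → fails

2 of 4 pairs satisfy the claim.

Answer: (2, 0), (3, 0)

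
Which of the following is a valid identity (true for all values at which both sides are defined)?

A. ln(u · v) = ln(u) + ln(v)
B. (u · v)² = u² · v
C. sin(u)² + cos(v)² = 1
A

A: holds — e.g. at (4, 4), both sides equal ln(16) ≈ 2.773.
B: fails at (4, 4) — LHS = 256, RHS = 64.
C: fails at (1, 2) — LHS = cos(2)² + sin(1)² ≈ 0.8813, RHS = 1.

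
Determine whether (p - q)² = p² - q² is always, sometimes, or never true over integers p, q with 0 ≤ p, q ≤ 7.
Sometimes true

It holds at (p, q) = (4, 0) (both sides equal 16), but fails at (p, q) = (3, 6) (LHS = 9, RHS = -27).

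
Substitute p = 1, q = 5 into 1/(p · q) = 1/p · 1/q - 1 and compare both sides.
LHS = 1/(1 · 5) = 1/5
RHS = 1/1 · 1/5 - 1 = -4/5

LHS ≠ RHS, so the equation does not hold here.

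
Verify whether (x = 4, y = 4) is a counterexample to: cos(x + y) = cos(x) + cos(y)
Yes

Substituting x = 4, y = 4:
LHS = cos(4 + 4) = cos(8) ≈ -0.1455
RHS = cos(4) + cos(4) = 2·cos(4) ≈ -1.307

Since LHS ≠ RHS, this pair disproves the claim.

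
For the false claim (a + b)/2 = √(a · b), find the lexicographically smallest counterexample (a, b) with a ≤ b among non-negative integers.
Substituting (0, 1) into the claim:
LHS = (0 + 1)/2 = 1/2
RHS = √(0 · 1) = 0

Since LHS ≠ RHS, this pair disproves the claim, and no lexicographically smaller pair (a ≤ b, non-negative integers) does.

For instance (1, 7) is also a counterexample (LHS = 4, RHS = √(7) ≈ 2.646), but it's lexicographically larger.

Answer: (a, b) = (0, 1)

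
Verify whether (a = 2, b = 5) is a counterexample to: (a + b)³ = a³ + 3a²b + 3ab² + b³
Substituting a = 2, b = 5:
LHS = (2 + 5)³ = 343
RHS = 2³ + 3·2²·5 + 3·2·5² + 5³ = 343

The sides agree, so this pair does not disprove the claim.

Answer: No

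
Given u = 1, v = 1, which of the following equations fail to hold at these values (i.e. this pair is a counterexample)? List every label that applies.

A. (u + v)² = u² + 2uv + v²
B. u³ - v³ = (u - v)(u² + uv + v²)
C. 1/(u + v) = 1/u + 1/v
C

Evaluating each claim at the given values:
A. LHS = 4, RHS = 4 → holds here (LHS = RHS)
B. LHS = 0, RHS = 0 → holds here (LHS = RHS)
C. LHS = 1/2, RHS = 2 → fails here (LHS ≠ RHS)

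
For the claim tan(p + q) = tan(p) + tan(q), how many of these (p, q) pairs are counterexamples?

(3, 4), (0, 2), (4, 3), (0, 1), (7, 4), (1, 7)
Testing each pair:
(3, 4): LHS = tan(7) ≈ 0.8714, RHS = tan(3) + tan(4) ≈ 1.015 → counterexample
(0, 2): LHS = tan(2) ≈ -2.185, RHS = tan(2) ≈ -2.185 → satisfies claim
(4, 3): LHS = tan(7) ≈ 0.8714, RHS = tan(3) + tan(4) ≈ 1.015 → counterexample
(0, 1): LHS = tan(1) ≈ 1.557, RHS = tan(1) ≈ 1.557 → satisfies claim
(7, 4): LHS = tan(11) ≈ -226, RHS = tan(7) + tan(4) ≈ 2.029 → counterexample
(1, 7): LHS = tan(8) ≈ -6.8, RHS = tan(7) + tan(1) ≈ 2.429 → counterexample

That makes 4 counterexamples.

Answer: 4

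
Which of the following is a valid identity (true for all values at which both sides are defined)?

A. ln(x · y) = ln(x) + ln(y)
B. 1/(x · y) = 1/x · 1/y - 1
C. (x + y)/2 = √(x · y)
A

A: holds — e.g. at (1, 4), both sides equal ln(4) ≈ 1.386.
B: fails at (1, 3) — LHS = 1/3, RHS = -2/3.
C: fails at (2, 5) — LHS = 7/2, RHS = √(10) ≈ 3.162.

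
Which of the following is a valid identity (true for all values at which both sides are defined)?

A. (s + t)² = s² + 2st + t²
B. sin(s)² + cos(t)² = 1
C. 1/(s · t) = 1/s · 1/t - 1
A

A: holds — e.g. at (1, 3), both sides equal 16.
B: fails at (2, 7) — LHS = cos(7)² + sin(2)² ≈ 1.395, RHS = 1.
C: fails at (2, 3) — LHS = 1/6, RHS = -5/6.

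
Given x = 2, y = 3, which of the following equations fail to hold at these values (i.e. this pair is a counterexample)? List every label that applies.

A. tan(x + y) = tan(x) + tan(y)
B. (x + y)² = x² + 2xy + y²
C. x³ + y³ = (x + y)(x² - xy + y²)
A

Evaluating each claim at the given values:
A. LHS = tan(5) ≈ -3.381, RHS = tan(2) + tan(3) ≈ -2.328 → fails here (LHS ≠ RHS)
B. LHS = 25, RHS = 25 → holds here (LHS = RHS)
C. LHS = 35, RHS = 35 → holds here (LHS = RHS)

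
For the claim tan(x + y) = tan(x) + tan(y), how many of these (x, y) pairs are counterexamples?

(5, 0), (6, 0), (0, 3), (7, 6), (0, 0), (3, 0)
Testing each pair:
(5, 0): LHS = tan(5) ≈ -3.381, RHS = tan(5) ≈ -3.381 → satisfies claim
(6, 0): LHS = tan(6) ≈ -0.291, RHS = tan(6) ≈ -0.291 → satisfies claim
(0, 3): LHS = tan(3) ≈ -0.1425, RHS = tan(3) ≈ -0.1425 → satisfies claim
(7, 6): LHS = tan(13) ≈ 0.463, RHS = tan(6) + tan(7) ≈ 0.5804 → counterexample
(0, 0): LHS = 0, RHS = 0 → satisfies claim
(3, 0): LHS = tan(3) ≈ -0.1425, RHS = tan(3) ≈ -0.1425 → satisfies claim

That makes 1 counterexample.

Answer: 1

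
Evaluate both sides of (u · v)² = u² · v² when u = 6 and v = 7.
LHS = (6 · 7)² = 1764
RHS = 6² · 7² = 1764

LHS = RHS: the two sides agree.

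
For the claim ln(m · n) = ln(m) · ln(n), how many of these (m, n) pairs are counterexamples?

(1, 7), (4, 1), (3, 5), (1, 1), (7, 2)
Testing each pair:
(1, 7): LHS = ln(7) ≈ 1.946, RHS = 0 → counterexample
(4, 1): LHS = ln(4) ≈ 1.386, RHS = 0 → counterexample
(3, 5): LHS = ln(15) ≈ 2.708, RHS = ln(3)·ln(5) ≈ 1.768 → counterexample
(1, 1): LHS = 0, RHS = 0 → satisfies claim
(7, 2): LHS = ln(14) ≈ 2.639, RHS = ln(2)·ln(7) ≈ 1.349 → counterexample

That makes 4 counterexamples.

Answer: 4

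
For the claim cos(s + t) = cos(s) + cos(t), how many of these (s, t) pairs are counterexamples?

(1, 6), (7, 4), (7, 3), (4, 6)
Testing each pair:
(1, 6): LHS = cos(7) ≈ 0.7539, RHS = cos(1) + cos(6) ≈ 1.5 → counterexample
(7, 4): LHS = cos(11) ≈ 0.004426, RHS = cos(4) + cos(7) ≈ 0.1003 → counterexample
(7, 3): LHS = cos(10) ≈ -0.8391, RHS = cos(3) + cos(7) ≈ -0.2361 → counterexample
(4, 6): LHS = cos(10) ≈ -0.8391, RHS = cos(4) + cos(6) ≈ 0.3065 → counterexample

That makes 4 counterexamples.

Answer: 4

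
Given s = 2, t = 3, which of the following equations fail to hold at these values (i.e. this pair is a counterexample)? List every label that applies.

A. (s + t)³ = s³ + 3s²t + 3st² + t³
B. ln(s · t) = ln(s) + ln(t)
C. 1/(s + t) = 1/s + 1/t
C

Evaluating each claim at the given values:
A. LHS = 125, RHS = 125 → holds here (LHS = RHS)
B. LHS = ln(6) ≈ 1.792, RHS = ln(2) + ln(3) ≈ 1.792 → holds here (LHS = RHS)
C. LHS = 1/5, RHS = 5/6 → fails here (LHS ≠ RHS)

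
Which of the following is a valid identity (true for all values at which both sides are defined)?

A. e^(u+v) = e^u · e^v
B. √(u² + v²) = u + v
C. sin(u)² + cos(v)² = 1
A: holds — e.g. at (4, 5), both sides equal e^9 ≈ 8103.
B: fails at (1, 3) — LHS = √(10) ≈ 3.162, RHS = 4.
C: fails at (3, 7) — LHS = sin(3)² + cos(7)² ≈ 0.5883, RHS = 1.

Answer: A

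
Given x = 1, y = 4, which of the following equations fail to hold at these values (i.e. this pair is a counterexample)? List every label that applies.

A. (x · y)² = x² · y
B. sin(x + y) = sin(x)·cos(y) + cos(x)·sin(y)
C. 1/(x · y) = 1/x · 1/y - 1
Evaluating each claim at the given values:
A. LHS = 16, RHS = 4 → fails here (LHS ≠ RHS)
B. LHS = sin(5) ≈ -0.9589, RHS = sin(1)·cos(4) + sin(4)·cos(1) ≈ -0.9589 → holds here (LHS = RHS)
C. LHS = 1/4, RHS = -3/4 → fails here (LHS ≠ RHS)

Answer: A, C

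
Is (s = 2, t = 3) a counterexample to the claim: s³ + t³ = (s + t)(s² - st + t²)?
No

Substituting s = 2, t = 3:
LHS = 2³ + 3³ = 35
RHS = (2 + 3)(2² - 2·3 + 3²) = 35

The sides agree, so this pair does not disprove the claim.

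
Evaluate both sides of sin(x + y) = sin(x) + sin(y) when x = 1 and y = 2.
LHS = sin(1 + 2) = sin(3) ≈ 0.1411
RHS = sin(1) + sin(2) ≈ 1.751

LHS ≠ RHS (they differ by about 1.61), so the equation does not hold here.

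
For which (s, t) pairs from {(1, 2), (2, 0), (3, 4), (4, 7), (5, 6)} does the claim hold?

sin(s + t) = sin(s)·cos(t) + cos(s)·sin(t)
Testing each pair:
(1, 2): LHS = sin(3) ≈ 0.1411, RHS = sin(1)·cos(2) + sin(2)·cos(1) ≈ 0.1411 → holds
(2, 0): LHS = sin(2) ≈ 0.9093, RHS = sin(2) ≈ 0.9093 → holds
(3, 4): LHS = sin(7) ≈ 0.657, RHS = sin(3)·cos(4) + sin(4)·cos(3) ≈ 0.657 → holds
(4, 7): LHS = sin(11) ≈ -1, RHS = sin(4)·cos(7) + sin(7)·cos(4) ≈ -1 → holds
(5, 6): LHS = sin(11) ≈ -1, RHS = sin(5)·cos(6) + sin(6)·cos(5) ≈ -1 → holds

Every pair satisfies the claim.

Answer: All pairs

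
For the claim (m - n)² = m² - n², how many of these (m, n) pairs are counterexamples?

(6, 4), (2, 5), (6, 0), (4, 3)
3

Testing each pair:
(6, 4): LHS = 4, RHS = 20 → counterexample
(2, 5): LHS = 9, RHS = -21 → counterexample
(6, 0): LHS = 36, RHS = 36 → satisfies claim
(4, 3): LHS = 1, RHS = 7 → counterexample

That makes 3 counterexamples.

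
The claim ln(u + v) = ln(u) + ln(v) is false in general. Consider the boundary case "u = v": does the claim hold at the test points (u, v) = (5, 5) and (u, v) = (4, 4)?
At (5, 5): LHS = ln(10) ≈ 2.303 ≠ RHS = 2·ln(5) ≈ 3.219
At (4, 4): LHS = ln(8) ≈ 2.079 ≠ RHS = 2·ln(4) ≈ 2.773

Answer: No, fails at both test points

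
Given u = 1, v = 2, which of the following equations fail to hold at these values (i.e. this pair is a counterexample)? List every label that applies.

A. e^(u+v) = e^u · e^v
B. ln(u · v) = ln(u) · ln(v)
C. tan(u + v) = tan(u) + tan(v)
Evaluating each claim at the given values:
A. LHS = e^3 ≈ 20.09, RHS = e^3 ≈ 20.09 → holds here (LHS = RHS)
B. LHS = ln(2) ≈ 0.6931, RHS = 0 → fails here (LHS ≠ RHS)
C. LHS = tan(3) ≈ -0.1425, RHS = tan(2) + tan(1) ≈ -0.6276 → fails here (LHS ≠ RHS)

Answer: B, C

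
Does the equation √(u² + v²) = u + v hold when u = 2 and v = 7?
Fails

Substituting u = 2, v = 7:

LHS = √(2² + 7²) = √(53) ≈ 7.28
RHS = 2 + 7 = 9

LHS ≠ RHS, so the equation does not hold at this point.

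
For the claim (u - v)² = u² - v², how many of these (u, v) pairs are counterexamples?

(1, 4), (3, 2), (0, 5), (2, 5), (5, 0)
Testing each pair:
(1, 4): LHS = 9, RHS = -15 → counterexample
(3, 2): LHS = 1, RHS = 5 → counterexample
(0, 5): LHS = 25, RHS = -25 → counterexample
(2, 5): LHS = 9, RHS = -21 → counterexample
(5, 0): LHS = 25, RHS = 25 → satisfies claim

That makes 4 counterexamples.

Answer: 4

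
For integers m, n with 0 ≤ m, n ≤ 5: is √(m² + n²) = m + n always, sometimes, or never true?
Sometimes true

It holds at (m, n) = (0, 0) (both sides equal 0), but fails at (m, n) = (3, 5) (LHS = √(34) ≈ 5.831, RHS = 8).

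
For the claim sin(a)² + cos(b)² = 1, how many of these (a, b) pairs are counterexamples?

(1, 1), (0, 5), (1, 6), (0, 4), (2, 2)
Testing each pair:
(1, 1): LHS = cos(1)² + sin(1)² = 1, RHS = 1 → satisfies claim
(0, 5): LHS = cos(5)² ≈ 0.08046, RHS = 1 → counterexample
(1, 6): LHS = sin(1)² + cos(6)² ≈ 1.63, RHS = 1 → counterexample
(0, 4): LHS = cos(4)² ≈ 0.4272, RHS = 1 → counterexample
(2, 2): LHS = cos(2)² + sin(2)² = 1, RHS = 1 → satisfies claim

That makes 3 counterexamples.

Answer: 3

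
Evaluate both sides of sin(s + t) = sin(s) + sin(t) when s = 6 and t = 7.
LHS = sin(6 + 7) = sin(13) ≈ 0.4202
RHS = sin(6) + sin(7) ≈ 0.3776

LHS ≠ RHS (they differ by about 0.0426), so the equation does not hold here.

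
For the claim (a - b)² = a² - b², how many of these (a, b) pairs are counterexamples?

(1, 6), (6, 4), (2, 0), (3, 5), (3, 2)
4

Testing each pair:
(1, 6): LHS = 25, RHS = -35 → counterexample
(6, 4): LHS = 4, RHS = 20 → counterexample
(2, 0): LHS = 4, RHS = 4 → satisfies claim
(3, 5): LHS = 4, RHS = -16 → counterexample
(3, 2): LHS = 1, RHS = 5 → counterexample

That makes 4 counterexamples.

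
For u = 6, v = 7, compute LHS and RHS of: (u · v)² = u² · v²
LHS = (6 · 7)² = 1764
RHS = 6² · 7² = 1764

LHS = RHS: the two sides agree.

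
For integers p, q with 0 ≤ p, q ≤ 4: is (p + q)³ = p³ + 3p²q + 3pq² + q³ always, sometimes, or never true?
Always true

The identity holds for every pair in the range. For instance at (p, q) = (3, 3): both sides equal 216.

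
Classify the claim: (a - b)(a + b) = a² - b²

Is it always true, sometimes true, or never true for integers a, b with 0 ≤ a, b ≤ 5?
Always true

The identity holds for every pair in the range. For instance at (a, b) = (2, 4): both sides equal -12.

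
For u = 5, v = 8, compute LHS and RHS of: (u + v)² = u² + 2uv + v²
LHS = (5 + 8)² = 169
RHS = 5² + 2·5·8 + 8² = 169

LHS = RHS: the two sides agree.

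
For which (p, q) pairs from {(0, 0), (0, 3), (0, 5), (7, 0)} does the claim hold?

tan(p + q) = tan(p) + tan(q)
All pairs

Testing each pair:
(0, 0): LHS = 0, RHS = 0 → holds
(0, 3): LHS = tan(3) ≈ -0.1425, RHS = tan(3) ≈ -0.1425 → holds
(0, 5): LHS = tan(5) ≈ -3.381, RHS = tan(5) ≈ -3.381 → holds
(7, 0): LHS = tan(7) ≈ 0.8714, RHS = tan(7) ≈ 0.8714 → holds

Every pair satisfies the claim.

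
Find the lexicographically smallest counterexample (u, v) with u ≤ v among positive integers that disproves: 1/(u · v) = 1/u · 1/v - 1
Substituting (1, 1) into the claim:
LHS = 1/(1 · 1) = 1
RHS = 1/1 · 1/1 - 1 = 0

Since LHS ≠ RHS, this pair disproves the claim, and no lexicographically smaller pair (u ≤ v, positive integers) does.

For instance (2, 8) is also a counterexample (LHS = 1/16, RHS = -15/16), but it's lexicographically larger.

Answer: (u, v) = (1, 1)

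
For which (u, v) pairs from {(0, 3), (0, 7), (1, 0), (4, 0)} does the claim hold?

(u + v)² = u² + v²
Testing each pair:
(0, 3): LHS = 9, RHS = 9 → holds
(0, 7): LHS = 49, RHS = 49 → holds
(1, 0): LHS = 1, RHS = 1 → holds
(4, 0): LHS = 16, RHS = 16 → holds

Every pair satisfies the claim.

Answer: All pairs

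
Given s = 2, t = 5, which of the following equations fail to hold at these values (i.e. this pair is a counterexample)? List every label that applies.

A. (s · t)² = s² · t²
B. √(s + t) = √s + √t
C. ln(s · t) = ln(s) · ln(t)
B, C

Evaluating each claim at the given values:
A. LHS = 100, RHS = 100 → holds here (LHS = RHS)
B. LHS = √(7) ≈ 2.646, RHS = √(2) + √(5) ≈ 3.65 → fails here (LHS ≠ RHS)
C. LHS = ln(10) ≈ 2.303, RHS = ln(2)·ln(5) ≈ 1.116 → fails here (LHS ≠ RHS)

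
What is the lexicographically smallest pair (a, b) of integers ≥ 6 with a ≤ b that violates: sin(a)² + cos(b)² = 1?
Substituting (6, 7) into the claim:
LHS = sin(6)² + cos(7)² ≈ 0.6464
RHS = 1

Since LHS ≠ RHS, this pair disproves the claim, and no lexicographically smaller pair (a ≤ b, integers ≥ 6) does.

For instance (7, 13) is also a counterexample (LHS = sin(7)² + cos(13)² ≈ 1.255, RHS = 1), but it's lexicographically larger.

Answer: (a, b) = (6, 7)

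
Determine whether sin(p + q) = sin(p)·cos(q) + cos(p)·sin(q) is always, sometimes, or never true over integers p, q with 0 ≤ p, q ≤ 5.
The identity holds for every pair in the range. For instance at (p, q) = (3, 2): both sides equal sin(5) ≈ -0.9589.

Answer: Always true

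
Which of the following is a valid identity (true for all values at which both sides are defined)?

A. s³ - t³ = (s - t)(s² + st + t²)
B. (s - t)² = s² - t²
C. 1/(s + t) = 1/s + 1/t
A: holds — e.g. at (2, 2), both sides equal 0.
B: fails at (3, 5) — LHS = 4, RHS = -16.
C: fails at (3, 7) — LHS = 1/10, RHS = 10/21.

Answer: A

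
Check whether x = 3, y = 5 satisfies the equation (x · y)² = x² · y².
Substituting x = 3, y = 5:

LHS = (3 · 5)² = 225
RHS = 3² · 5² = 225

LHS = RHS, so the equation holds at this point.

Answer: Holds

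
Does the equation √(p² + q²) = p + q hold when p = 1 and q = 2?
Fails

Substituting p = 1, q = 2:

LHS = √(1² + 2²) = √(5) ≈ 2.236
RHS = 1 + 2 = 3

LHS ≠ RHS, so the equation does not hold at this point.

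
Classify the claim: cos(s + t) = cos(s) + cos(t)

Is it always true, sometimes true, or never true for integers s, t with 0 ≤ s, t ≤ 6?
The claim fails for every pair in the range. For instance at (s, t) = (5, 1): LHS = cos(6) ≈ 0.9602, RHS = cos(5) + cos(1) ≈ 0.824.

Answer: Never true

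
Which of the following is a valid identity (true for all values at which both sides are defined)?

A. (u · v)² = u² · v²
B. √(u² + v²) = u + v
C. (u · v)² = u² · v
A

A: holds — e.g. at (1, 2), both sides equal 4.
B: fails at (2, 4) — LHS = 2·√(5) ≈ 4.472, RHS = 6.
C: fails at (5, 5) — LHS = 625, RHS = 125.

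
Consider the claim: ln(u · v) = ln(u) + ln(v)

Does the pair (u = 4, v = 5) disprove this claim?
Substituting u = 4, v = 5:
LHS = ln(4 · 5) = ln(20) ≈ 2.996
RHS = ln(4) + ln(5) ≈ 2.996

The sides agree, so this pair does not disprove the claim.

Answer: No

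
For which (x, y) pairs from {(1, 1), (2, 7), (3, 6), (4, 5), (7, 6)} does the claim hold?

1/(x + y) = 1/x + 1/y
None

Testing each pair:
(1, 1): LHS = 1/2, RHS = 2 → fails
(2, 7): LHS = 1/9, RHS = 9/14 → fails
(3, 6): LHS = 1/9, RHS = 1/2 → fails
(4, 5): LHS = 1/9, RHS = 9/20 → fails
(7, 6): LHS = 1/13, RHS = 13/42 → fails

No pair satisfies the claim.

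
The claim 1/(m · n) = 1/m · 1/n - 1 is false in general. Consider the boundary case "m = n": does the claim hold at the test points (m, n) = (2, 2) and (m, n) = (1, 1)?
No, fails at both test points

At (2, 2): LHS = 1/4 ≠ RHS = -3/4
At (1, 1): LHS = 1 ≠ RHS = 0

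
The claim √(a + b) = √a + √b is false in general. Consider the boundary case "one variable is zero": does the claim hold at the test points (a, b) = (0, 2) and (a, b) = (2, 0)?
At (0, 2): LHS = √(2) ≈ 1.414, RHS = √(2) ≈ 1.414 → equal
At (2, 0): LHS = √(2) ≈ 1.414, RHS = √(2) ≈ 1.414 → equal

So the claim does hold at both of these boundary points, even though it is not an identity.

Answer: Yes, holds at both test points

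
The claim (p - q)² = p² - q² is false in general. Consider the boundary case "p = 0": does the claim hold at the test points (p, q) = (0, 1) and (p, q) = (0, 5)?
At (0, 1): LHS = 1 ≠ RHS = -1
At (0, 5): LHS = 25 ≠ RHS = -25

Answer: No, fails at both test points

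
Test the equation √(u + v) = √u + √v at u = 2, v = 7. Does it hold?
Substituting u = 2, v = 7:

LHS = √(2 + 7) = 3
RHS = √2 + √7 = √(2) + √(7) ≈ 4.06

LHS ≠ RHS, so the equation does not hold at this point.

Answer: Fails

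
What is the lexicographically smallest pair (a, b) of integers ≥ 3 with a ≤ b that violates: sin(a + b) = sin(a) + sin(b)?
(a, b) = (3, 3)

Substituting (3, 3) into the claim:
LHS = sin(3 + 3) = sin(6) ≈ -0.2794
RHS = sin(3) + sin(3) = 2·sin(3) ≈ 0.2822

Since LHS ≠ RHS, this pair disproves the claim, and no lexicographically smaller pair (a ≤ b, integers ≥ 3) does.

For instance (4, 5) is also a counterexample (LHS = sin(9) ≈ 0.4121, RHS = sin(5) + sin(4) ≈ -1.716), but it's lexicographically larger.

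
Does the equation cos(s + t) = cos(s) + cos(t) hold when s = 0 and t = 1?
Substituting s = 0, t = 1:

LHS = cos(0 + 1) = cos(1) ≈ 0.5403
RHS = cos(0) + cos(1) = cos(1) + 1 ≈ 1.54

LHS ≠ RHS, so the equation does not hold at this point.

Answer: Fails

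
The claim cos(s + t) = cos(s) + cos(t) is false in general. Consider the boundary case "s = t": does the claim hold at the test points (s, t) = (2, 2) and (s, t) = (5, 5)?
No, fails at both test points

At (2, 2): LHS = cos(4) ≈ -0.6536 ≠ RHS = 2·cos(2) ≈ -0.8323
At (5, 5): LHS = cos(10) ≈ -0.8391 ≠ RHS = 2·cos(5) ≈ 0.5673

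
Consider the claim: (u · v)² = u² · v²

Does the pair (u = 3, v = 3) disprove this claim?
No

Substituting u = 3, v = 3:
LHS = (3 · 3)² = 81
RHS = 3² · 3² = 81

The sides agree, so this pair does not disprove the claim.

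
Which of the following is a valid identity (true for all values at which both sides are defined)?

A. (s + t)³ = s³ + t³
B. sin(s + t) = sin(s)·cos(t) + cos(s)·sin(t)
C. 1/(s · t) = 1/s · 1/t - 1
A: fails at (5, 8) — LHS = 2197, RHS = 637.
B: holds — e.g. at (4, 5), both sides equal sin(9) ≈ 0.4121.
C: fails at (3, 3) — LHS = 1/9, RHS = -8/9.

Answer: B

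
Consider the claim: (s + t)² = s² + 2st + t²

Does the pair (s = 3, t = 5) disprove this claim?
No

Substituting s = 3, t = 5:
LHS = (3 + 5)² = 64
RHS = 3² + 2·3·5 + 5² = 64

The sides agree, so this pair does not disprove the claim.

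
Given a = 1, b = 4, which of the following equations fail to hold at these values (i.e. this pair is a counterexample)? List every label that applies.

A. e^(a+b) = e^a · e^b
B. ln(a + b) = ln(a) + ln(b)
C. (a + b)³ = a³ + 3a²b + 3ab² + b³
Evaluating each claim at the given values:
A. LHS = e^5 ≈ 148.4, RHS = e^5 ≈ 148.4 → holds here (LHS = RHS)
B. LHS = ln(5) ≈ 1.609, RHS = ln(4) ≈ 1.386 → fails here (LHS ≠ RHS)
C. LHS = 125, RHS = 125 → holds here (LHS = RHS)

Answer: B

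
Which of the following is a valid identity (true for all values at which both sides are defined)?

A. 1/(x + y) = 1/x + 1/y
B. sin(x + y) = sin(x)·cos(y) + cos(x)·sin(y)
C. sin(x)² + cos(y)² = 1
B

A: fails at (2, 2) — LHS = 1/4, RHS = 1.
B: holds — e.g. at (1, 4), both sides equal sin(5) ≈ -0.9589.
C: fails at (2, 3) — LHS = sin(2)² + cos(3)² ≈ 1.807, RHS = 1.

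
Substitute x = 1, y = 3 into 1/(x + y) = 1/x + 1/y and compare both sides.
LHS = 1/(1 + 3) = 1/4
RHS = 1/1 + 1/3 = 4/3

LHS ≠ RHS, so the equation does not hold here.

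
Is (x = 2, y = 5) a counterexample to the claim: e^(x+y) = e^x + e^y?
Substituting x = 2, y = 5:
LHS = e^(2+5) = e^7 ≈ 1097
RHS = e^2 + e^5 ≈ 155.8

Since LHS ≠ RHS, this pair disproves the claim.

Answer: Yes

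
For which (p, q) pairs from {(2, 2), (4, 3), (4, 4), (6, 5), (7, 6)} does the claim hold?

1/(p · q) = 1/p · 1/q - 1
None

Testing each pair:
(2, 2): LHS = 1/4, RHS = -3/4 → fails
(4, 3): LHS = 1/12, RHS = -11/12 → fails
(4, 4): LHS = 1/16, RHS = -15/16 → fails
(6, 5): LHS = 1/30, RHS = -29/30 → fails
(7, 6): LHS = 1/42, RHS = -41/42 → fails

No pair satisfies the claim.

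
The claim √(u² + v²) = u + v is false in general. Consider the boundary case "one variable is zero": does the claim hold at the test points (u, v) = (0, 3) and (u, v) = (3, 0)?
At (0, 3): LHS = 3, RHS = 3 → equal
At (3, 0): LHS = 3, RHS = 3 → equal

So the claim does hold at both of these boundary points, even though it is not an identity.

Answer: Yes, holds at both test points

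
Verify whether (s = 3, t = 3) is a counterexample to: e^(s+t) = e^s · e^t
No

Substituting s = 3, t = 3:
LHS = e^(3+3) = e^6 ≈ 403.4
RHS = e^3 · e^3 = e^6 ≈ 403.4

The sides agree, so this pair does not disprove the claim.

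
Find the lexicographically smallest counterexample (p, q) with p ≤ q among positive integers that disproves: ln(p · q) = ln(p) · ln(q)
At (1, 1): both sides equal 0, so it holds there.

Substituting (1, 2) into the claim:
LHS = ln(1 · 2) = ln(2) ≈ 0.6931
RHS = ln(1) · ln(2) = 0

Since LHS ≠ RHS, this pair disproves the claim, and no lexicographically smaller pair (p ≤ q, positive integers) does.

For instance (1, 7) is also a counterexample (LHS = ln(7) ≈ 1.946, RHS = 0), but it's lexicographically larger.

Answer: (p, q) = (1, 2)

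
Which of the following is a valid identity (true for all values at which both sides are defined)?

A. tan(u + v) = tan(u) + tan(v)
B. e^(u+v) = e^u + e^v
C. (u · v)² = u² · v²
C

A: fails at (1, 4) — LHS = tan(5) ≈ -3.381, RHS = tan(4) + tan(1) ≈ 2.715.
B: fails at (2, 3) — LHS = e^5 ≈ 148.4, RHS = e^2 + e^3 ≈ 27.47.
C: holds — e.g. at (3, 7), both sides equal 441.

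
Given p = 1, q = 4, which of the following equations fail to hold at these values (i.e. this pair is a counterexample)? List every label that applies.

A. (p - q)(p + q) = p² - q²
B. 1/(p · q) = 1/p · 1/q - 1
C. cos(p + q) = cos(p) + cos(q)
B, C

Evaluating each claim at the given values:
A. LHS = -15, RHS = -15 → holds here (LHS = RHS)
B. LHS = 1/4, RHS = -3/4 → fails here (LHS ≠ RHS)
C. LHS = cos(5) ≈ 0.2837, RHS = cos(4) + cos(1) ≈ -0.1133 → fails here (LHS ≠ RHS)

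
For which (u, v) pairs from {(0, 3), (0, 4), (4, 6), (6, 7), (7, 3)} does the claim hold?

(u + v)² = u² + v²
(0, 3), (0, 4)

Testing each pair:
(0, 3): LHS = 9, RHS = 9 → holds
(0, 4): LHS = 16, RHS = 16 → holds
(4, 6): LHS = 100, RHS = 52 → fails
(6, 7): LHS = 169, RHS = 85 → fails
(7, 3): LHS = 100, RHS = 58 → fails

2 of 5 pairs satisfy the claim.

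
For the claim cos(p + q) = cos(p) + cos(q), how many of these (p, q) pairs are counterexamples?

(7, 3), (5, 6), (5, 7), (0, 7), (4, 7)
5

Testing each pair:
(7, 3): LHS = cos(10) ≈ -0.8391, RHS = cos(3) + cos(7) ≈ -0.2361 → counterexample
(5, 6): LHS = cos(11) ≈ 0.004426, RHS = cos(5) + cos(6) ≈ 1.244 → counterexample
(5, 7): LHS = cos(12) ≈ 0.8439, RHS = cos(5) + cos(7) ≈ 1.038 → counterexample
(0, 7): LHS = cos(7) ≈ 0.7539, RHS = cos(7) + 1 ≈ 1.754 → counterexample
(4, 7): LHS = cos(11) ≈ 0.004426, RHS = cos(4) + cos(7) ≈ 0.1003 → counterexample

That makes 5 counterexamples.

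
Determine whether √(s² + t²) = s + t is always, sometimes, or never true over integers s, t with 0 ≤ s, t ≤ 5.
It holds at (s, t) = (0, 1) (both sides equal 1), but fails at (s, t) = (5, 1) (LHS = √(26) ≈ 5.099, RHS = 6).

Answer: Sometimes true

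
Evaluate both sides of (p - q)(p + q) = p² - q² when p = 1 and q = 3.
LHS = (1 - 3)(1 + 3) = -8
RHS = 1² - 3² = -8

LHS = RHS: the two sides agree.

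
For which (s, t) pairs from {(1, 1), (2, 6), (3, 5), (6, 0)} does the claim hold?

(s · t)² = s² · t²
Testing each pair:
(1, 1): LHS = 1, RHS = 1 → holds
(2, 6): LHS = 144, RHS = 144 → holds
(3, 5): LHS = 225, RHS = 225 → holds
(6, 0): LHS = 0, RHS = 0 → holds

Every pair satisfies the claim.

Answer: All pairs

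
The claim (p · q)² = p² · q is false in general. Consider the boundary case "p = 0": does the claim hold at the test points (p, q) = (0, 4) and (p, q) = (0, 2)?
Yes, holds at both test points

At (0, 4): LHS = 0, RHS = 0 → equal
At (0, 2): LHS = 0, RHS = 0 → equal

So the claim does hold at both of these boundary points, even though it is not an identity.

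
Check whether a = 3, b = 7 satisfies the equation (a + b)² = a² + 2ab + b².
Holds

Substituting a = 3, b = 7:

LHS = (3 + 7)² = 100
RHS = 3² + 2·3·7 + 7² = 100

LHS = RHS, so the equation holds at this point.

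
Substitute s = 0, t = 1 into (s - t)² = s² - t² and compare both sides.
LHS = (0 - 1)² = 1
RHS = 0² - 1² = -1

LHS ≠ RHS, so the equation does not hold here.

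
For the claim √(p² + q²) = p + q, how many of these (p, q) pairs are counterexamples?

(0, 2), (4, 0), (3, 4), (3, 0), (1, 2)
2

Testing each pair:
(0, 2): LHS = 2, RHS = 2 → satisfies claim
(4, 0): LHS = 4, RHS = 4 → satisfies claim
(3, 4): LHS = 5, RHS = 7 → counterexample
(3, 0): LHS = 3, RHS = 3 → satisfies claim
(1, 2): LHS = √(5) ≈ 2.236, RHS = 3 → counterexample

That makes 2 counterexamples.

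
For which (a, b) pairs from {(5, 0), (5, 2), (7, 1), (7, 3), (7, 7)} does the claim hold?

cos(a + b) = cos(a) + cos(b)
None

Testing each pair:
(5, 0): LHS = cos(5) ≈ 0.2837, RHS = cos(5) + 1 ≈ 1.284 → fails
(5, 2): LHS = cos(7) ≈ 0.7539, RHS = cos(2) + cos(5) ≈ -0.1325 → fails
(7, 1): LHS = cos(8) ≈ -0.1455, RHS = cos(1) + cos(7) ≈ 1.294 → fails
(7, 3): LHS = cos(10) ≈ -0.8391, RHS = cos(3) + cos(7) ≈ -0.2361 → fails
(7, 7): LHS = cos(14) ≈ 0.1367, RHS = 2·cos(7) ≈ 1.508 → fails

No pair satisfies the claim.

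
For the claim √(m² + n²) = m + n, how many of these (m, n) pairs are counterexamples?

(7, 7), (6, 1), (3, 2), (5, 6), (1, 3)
Testing each pair:
(7, 7): LHS = 7·√(2) ≈ 9.899, RHS = 14 → counterexample
(6, 1): LHS = √(37) ≈ 6.083, RHS = 7 → counterexample
(3, 2): LHS = √(13) ≈ 3.606, RHS = 5 → counterexample
(5, 6): LHS = √(61) ≈ 7.81, RHS = 11 → counterexample
(1, 3): LHS = √(10) ≈ 3.162, RHS = 4 → counterexample

That makes 5 counterexamples.

Answer: 5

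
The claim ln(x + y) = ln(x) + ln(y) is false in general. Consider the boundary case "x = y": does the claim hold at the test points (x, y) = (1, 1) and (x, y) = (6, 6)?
At (1, 1): LHS = ln(2) ≈ 0.6931 ≠ RHS = 0
At (6, 6): LHS = ln(12) ≈ 2.485 ≠ RHS = 2·ln(6) ≈ 3.584

Answer: No, fails at both test points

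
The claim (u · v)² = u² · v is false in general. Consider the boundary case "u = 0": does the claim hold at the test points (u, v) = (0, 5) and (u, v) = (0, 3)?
At (0, 5): LHS = 0, RHS = 0 → equal
At (0, 3): LHS = 0, RHS = 0 → equal

So the claim does hold at both of these boundary points, even though it is not an identity.

Answer: Yes, holds at both test points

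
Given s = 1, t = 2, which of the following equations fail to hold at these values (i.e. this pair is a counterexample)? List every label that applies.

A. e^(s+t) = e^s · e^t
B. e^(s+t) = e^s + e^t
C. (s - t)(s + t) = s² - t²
B

Evaluating each claim at the given values:
A. LHS = e^3 ≈ 20.09, RHS = e^3 ≈ 20.09 → holds here (LHS = RHS)
B. LHS = e^3 ≈ 20.09, RHS = e + e^2 ≈ 10.11 → fails here (LHS ≠ RHS)
C. LHS = -3, RHS = -3 → holds here (LHS = RHS)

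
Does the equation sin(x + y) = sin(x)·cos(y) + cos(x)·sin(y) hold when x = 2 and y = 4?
Substituting x = 2, y = 4:

LHS = sin(2 + 4) = sin(6) ≈ -0.2794
RHS = sin(2)·cos(4) + cos(2)·sin(4) = sin(2)·cos(4) + sin(4)·cos(2) ≈ -0.2794

LHS = RHS, so the equation holds at this point.

Answer: Holds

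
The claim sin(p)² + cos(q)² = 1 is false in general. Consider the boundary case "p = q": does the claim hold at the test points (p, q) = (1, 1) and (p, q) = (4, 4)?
Yes, holds at both test points

At (1, 1): LHS = cos(1)² + sin(1)² = 1, RHS = 1 → equal
At (4, 4): LHS = cos(4)² + sin(4)² = 1, RHS = 1 → equal

So the claim does hold at both of these boundary points, even though it is not an identity.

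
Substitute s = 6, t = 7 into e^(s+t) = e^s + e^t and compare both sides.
LHS = e^(6+7) = e^13 ≈ 442413.4
RHS = e^6 + e^7 ≈ 1500

LHS ≠ RHS (they differ by about 440913.3), so the equation does not hold here.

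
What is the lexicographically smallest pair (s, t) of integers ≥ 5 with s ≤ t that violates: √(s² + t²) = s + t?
(s, t) = (5, 5)

Substituting (5, 5) into the claim:
LHS = √(5² + 5²) = 5·√(2) ≈ 7.071
RHS = 5 + 5 = 10

Since LHS ≠ RHS, this pair disproves the claim, and no lexicographically smaller pair (s ≤ t, integers ≥ 5) does.

For instance (11, 11) is also a counterexample (LHS = 11·√(2) ≈ 15.56, RHS = 22), but it's lexicographically larger.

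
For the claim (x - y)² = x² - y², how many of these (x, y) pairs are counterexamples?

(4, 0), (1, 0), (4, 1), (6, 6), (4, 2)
2

Testing each pair:
(4, 0): LHS = 16, RHS = 16 → satisfies claim
(1, 0): LHS = 1, RHS = 1 → satisfies claim
(4, 1): LHS = 9, RHS = 15 → counterexample
(6, 6): LHS = 0, RHS = 0 → satisfies claim
(4, 2): LHS = 4, RHS = 12 → counterexample

That makes 2 counterexamples.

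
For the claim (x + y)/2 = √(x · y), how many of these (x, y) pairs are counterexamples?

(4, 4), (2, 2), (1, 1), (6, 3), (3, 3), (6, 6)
1

Testing each pair:
(4, 4): LHS = 4, RHS = 4 → satisfies claim
(2, 2): LHS = 2, RHS = 2 → satisfies claim
(1, 1): LHS = 1, RHS = 1 → satisfies claim
(6, 3): LHS = 9/2, RHS = 3·√(2) ≈ 4.243 → counterexample
(3, 3): LHS = 3, RHS = 3 → satisfies claim
(6, 6): LHS = 6, RHS = 6 → satisfies claim

That makes 1 counterexample.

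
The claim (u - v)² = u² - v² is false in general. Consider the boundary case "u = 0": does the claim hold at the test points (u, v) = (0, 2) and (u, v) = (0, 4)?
No, fails at both test points

At (0, 2): LHS = 4 ≠ RHS = -4
At (0, 4): LHS = 16 ≠ RHS = -16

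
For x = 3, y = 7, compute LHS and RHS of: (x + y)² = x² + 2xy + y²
LHS = (3 + 7)² = 100
RHS = 3² + 2·3·7 + 7² = 100

LHS = RHS: the two sides agree.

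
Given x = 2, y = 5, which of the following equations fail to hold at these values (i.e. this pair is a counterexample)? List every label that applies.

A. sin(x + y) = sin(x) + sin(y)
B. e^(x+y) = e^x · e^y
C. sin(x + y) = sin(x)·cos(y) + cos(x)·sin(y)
A

Evaluating each claim at the given values:
A. LHS = sin(7) ≈ 0.657, RHS = sin(5) + sin(2) ≈ -0.04963 → fails here (LHS ≠ RHS)
B. LHS = e^7 ≈ 1097, RHS = e^7 ≈ 1097 → holds here (LHS = RHS)
C. LHS = sin(7) ≈ 0.657, RHS = sin(2)·cos(5) + sin(5)·cos(2) ≈ 0.657 → holds here (LHS = RHS)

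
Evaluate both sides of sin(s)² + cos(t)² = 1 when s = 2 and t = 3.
LHS = sin(2)² + cos(3)² ≈ 1.807
RHS = 1

LHS ≠ RHS (they differ by about 0.8069), so the equation does not hold here.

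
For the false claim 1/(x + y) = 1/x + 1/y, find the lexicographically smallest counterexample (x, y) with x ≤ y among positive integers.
Substituting (1, 1) into the claim:
LHS = 1/(1 + 1) = 1/2
RHS = 1/1 + 1/1 = 2

Since LHS ≠ RHS, this pair disproves the claim, and no lexicographically smaller pair (x ≤ y, positive integers) does.

For instance (1, 7) is also a counterexample (LHS = 1/8, RHS = 8/7), but it's lexicographically larger.

Answer: (x, y) = (1, 1)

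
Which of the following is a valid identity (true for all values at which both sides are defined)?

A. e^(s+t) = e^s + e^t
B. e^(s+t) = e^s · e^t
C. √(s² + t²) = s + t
B

A: fails at (2, 4) — LHS = e^6 ≈ 403.4, RHS = e^2 + e^4 ≈ 61.99.
B: holds — e.g. at (6, 7), both sides equal e^13 ≈ 442413.4.
C: fails at (4, 4) — LHS = 4·√(2) ≈ 5.657, RHS = 8.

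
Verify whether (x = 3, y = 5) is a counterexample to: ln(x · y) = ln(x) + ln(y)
Substituting x = 3, y = 5:
LHS = ln(3 · 5) = ln(15) ≈ 2.708
RHS = ln(3) + ln(5) ≈ 2.708

The sides agree, so this pair does not disprove the claim.

Answer: No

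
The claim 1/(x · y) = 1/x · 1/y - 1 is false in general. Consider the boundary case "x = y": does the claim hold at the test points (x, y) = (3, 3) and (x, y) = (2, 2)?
At (3, 3): LHS = 1/9 ≠ RHS = -8/9
At (2, 2): LHS = 1/4 ≠ RHS = -3/4

Answer: No, fails at both test points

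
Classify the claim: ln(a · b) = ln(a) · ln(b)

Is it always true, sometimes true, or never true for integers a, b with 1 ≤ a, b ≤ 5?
It holds at (a, b) = (1, 1) (both sides equal 0), but fails at (a, b) = (3, 3) (LHS = ln(9) ≈ 2.197, RHS = ln(3)² ≈ 1.207).

Answer: Sometimes true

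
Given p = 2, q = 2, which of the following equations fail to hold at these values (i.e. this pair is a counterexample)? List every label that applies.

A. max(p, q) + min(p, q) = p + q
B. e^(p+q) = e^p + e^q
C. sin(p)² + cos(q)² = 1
B

Evaluating each claim at the given values:
A. LHS = 4, RHS = 4 → holds here (LHS = RHS)
B. LHS = e^4 ≈ 54.6, RHS = 2·e^2 ≈ 14.78 → fails here (LHS ≠ RHS)
C. LHS = cos(2)² + sin(2)² = 1, RHS = 1 → holds here (LHS = RHS)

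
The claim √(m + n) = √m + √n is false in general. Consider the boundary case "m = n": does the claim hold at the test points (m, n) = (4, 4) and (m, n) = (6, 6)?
At (4, 4): LHS = 2·√(2) ≈ 2.828 ≠ RHS = 4
At (6, 6): LHS = 2·√(3) ≈ 3.464 ≠ RHS = 2·√(6) ≈ 4.899

Answer: No, fails at both test points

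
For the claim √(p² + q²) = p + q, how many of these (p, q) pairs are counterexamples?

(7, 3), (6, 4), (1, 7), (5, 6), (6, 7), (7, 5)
6

Testing each pair:
(7, 3): LHS = √(58) ≈ 7.616, RHS = 10 → counterexample
(6, 4): LHS = 2·√(13) ≈ 7.211, RHS = 10 → counterexample
(1, 7): LHS = 5·√(2) ≈ 7.071, RHS = 8 → counterexample
(5, 6): LHS = √(61) ≈ 7.81, RHS = 11 → counterexample
(6, 7): LHS = √(85) ≈ 9.22, RHS = 13 → counterexample
(7, 5): LHS = √(74) ≈ 8.602, RHS = 12 → counterexample

That makes 6 counterexamples.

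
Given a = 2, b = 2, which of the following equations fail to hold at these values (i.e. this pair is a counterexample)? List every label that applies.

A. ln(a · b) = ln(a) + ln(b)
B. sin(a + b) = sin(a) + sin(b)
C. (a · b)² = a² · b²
Evaluating each claim at the given values:
A. LHS = ln(4) ≈ 1.386, RHS = 2·ln(2) ≈ 1.386 → holds here (LHS = RHS)
B. LHS = sin(4) ≈ -0.7568, RHS = 2·sin(2) ≈ 1.819 → fails here (LHS ≠ RHS)
C. LHS = 16, RHS = 16 → holds here (LHS = RHS)

Answer: B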